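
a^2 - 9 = (a - 3)*(a + 3)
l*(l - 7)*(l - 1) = l^3 - 8*l^2 + 7*l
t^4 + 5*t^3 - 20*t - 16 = (t - 2)*(t + 1)*(t + 2)*(t + 4)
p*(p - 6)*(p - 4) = p^3 - 10*p^2 + 24*p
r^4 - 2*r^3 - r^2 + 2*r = r*(r - 2)*(r - 1)*(r + 1)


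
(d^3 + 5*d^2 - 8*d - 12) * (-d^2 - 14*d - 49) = -d^5 - 19*d^4 - 111*d^3 - 121*d^2 + 560*d + 588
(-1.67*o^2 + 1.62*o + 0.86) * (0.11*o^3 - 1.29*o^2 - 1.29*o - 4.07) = -0.1837*o^5 + 2.3325*o^4 + 0.1591*o^3 + 3.5977*o^2 - 7.7028*o - 3.5002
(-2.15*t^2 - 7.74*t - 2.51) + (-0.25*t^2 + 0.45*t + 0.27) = -2.4*t^2 - 7.29*t - 2.24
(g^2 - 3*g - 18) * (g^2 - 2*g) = g^4 - 5*g^3 - 12*g^2 + 36*g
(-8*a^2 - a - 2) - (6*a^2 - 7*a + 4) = -14*a^2 + 6*a - 6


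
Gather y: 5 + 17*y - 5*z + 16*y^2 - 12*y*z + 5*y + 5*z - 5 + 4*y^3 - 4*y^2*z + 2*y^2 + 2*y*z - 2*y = 4*y^3 + y^2*(18 - 4*z) + y*(20 - 10*z)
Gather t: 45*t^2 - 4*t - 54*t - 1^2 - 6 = 45*t^2 - 58*t - 7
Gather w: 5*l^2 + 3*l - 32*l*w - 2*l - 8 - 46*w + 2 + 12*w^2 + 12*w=5*l^2 + l + 12*w^2 + w*(-32*l - 34) - 6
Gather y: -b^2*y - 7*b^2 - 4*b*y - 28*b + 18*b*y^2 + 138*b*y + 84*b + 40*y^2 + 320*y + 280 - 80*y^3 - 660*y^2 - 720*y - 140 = -7*b^2 + 56*b - 80*y^3 + y^2*(18*b - 620) + y*(-b^2 + 134*b - 400) + 140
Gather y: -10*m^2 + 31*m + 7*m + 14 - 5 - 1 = -10*m^2 + 38*m + 8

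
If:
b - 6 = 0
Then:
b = 6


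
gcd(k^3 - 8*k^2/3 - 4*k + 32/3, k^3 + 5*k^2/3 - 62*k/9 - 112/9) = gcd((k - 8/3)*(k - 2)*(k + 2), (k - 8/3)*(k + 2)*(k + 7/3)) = k^2 - 2*k/3 - 16/3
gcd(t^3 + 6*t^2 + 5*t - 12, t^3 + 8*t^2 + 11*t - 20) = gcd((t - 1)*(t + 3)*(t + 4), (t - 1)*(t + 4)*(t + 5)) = t^2 + 3*t - 4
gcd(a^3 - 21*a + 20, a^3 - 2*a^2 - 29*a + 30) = a^2 + 4*a - 5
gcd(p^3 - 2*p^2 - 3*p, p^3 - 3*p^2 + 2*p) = p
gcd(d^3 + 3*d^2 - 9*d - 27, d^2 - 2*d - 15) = d + 3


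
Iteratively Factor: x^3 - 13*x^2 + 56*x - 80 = (x - 4)*(x^2 - 9*x + 20) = (x - 4)^2*(x - 5)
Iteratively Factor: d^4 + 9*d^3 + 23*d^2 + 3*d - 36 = (d - 1)*(d^3 + 10*d^2 + 33*d + 36) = (d - 1)*(d + 3)*(d^2 + 7*d + 12) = (d - 1)*(d + 3)^2*(d + 4)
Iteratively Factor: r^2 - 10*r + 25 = (r - 5)*(r - 5)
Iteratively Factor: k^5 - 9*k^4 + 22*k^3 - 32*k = (k - 4)*(k^4 - 5*k^3 + 2*k^2 + 8*k) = (k - 4)^2*(k^3 - k^2 - 2*k) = (k - 4)^2*(k - 2)*(k^2 + k) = (k - 4)^2*(k - 2)*(k + 1)*(k)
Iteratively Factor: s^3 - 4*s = (s - 2)*(s^2 + 2*s) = (s - 2)*(s + 2)*(s)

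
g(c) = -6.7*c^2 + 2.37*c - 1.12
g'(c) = 2.37 - 13.4*c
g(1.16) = -7.39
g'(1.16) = -13.17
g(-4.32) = -136.40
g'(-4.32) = 60.26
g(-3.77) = -105.28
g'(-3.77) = 52.89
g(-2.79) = -59.89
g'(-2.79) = 39.76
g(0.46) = -1.45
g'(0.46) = -3.79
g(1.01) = -5.56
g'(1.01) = -11.16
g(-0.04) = -1.23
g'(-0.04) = 2.91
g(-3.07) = -71.54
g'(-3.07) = 43.51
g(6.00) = -228.10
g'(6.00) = -78.03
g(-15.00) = -1544.17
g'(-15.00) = 203.37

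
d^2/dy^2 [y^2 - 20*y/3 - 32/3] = 2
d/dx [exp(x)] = exp(x)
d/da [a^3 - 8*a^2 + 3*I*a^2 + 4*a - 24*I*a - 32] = 3*a^2 + a*(-16 + 6*I) + 4 - 24*I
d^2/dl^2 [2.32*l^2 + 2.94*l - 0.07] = 4.64000000000000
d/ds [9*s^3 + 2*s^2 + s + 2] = 27*s^2 + 4*s + 1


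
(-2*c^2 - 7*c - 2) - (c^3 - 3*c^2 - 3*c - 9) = -c^3 + c^2 - 4*c + 7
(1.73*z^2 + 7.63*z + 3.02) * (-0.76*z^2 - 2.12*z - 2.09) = -1.3148*z^4 - 9.4664*z^3 - 22.0865*z^2 - 22.3491*z - 6.3118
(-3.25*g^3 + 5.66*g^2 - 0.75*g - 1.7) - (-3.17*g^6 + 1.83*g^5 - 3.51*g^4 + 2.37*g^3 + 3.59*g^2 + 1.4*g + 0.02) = 3.17*g^6 - 1.83*g^5 + 3.51*g^4 - 5.62*g^3 + 2.07*g^2 - 2.15*g - 1.72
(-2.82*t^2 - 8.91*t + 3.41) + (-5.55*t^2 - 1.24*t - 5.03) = -8.37*t^2 - 10.15*t - 1.62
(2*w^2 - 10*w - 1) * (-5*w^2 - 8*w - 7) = -10*w^4 + 34*w^3 + 71*w^2 + 78*w + 7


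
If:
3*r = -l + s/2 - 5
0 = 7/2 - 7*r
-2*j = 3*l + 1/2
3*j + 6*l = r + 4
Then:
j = -11/2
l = 7/2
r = 1/2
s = 20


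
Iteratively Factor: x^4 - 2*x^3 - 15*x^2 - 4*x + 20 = (x + 2)*(x^3 - 4*x^2 - 7*x + 10) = (x - 1)*(x + 2)*(x^2 - 3*x - 10) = (x - 5)*(x - 1)*(x + 2)*(x + 2)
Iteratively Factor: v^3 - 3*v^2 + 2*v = (v)*(v^2 - 3*v + 2) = v*(v - 1)*(v - 2)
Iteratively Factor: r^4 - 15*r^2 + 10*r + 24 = (r + 1)*(r^3 - r^2 - 14*r + 24) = (r - 3)*(r + 1)*(r^2 + 2*r - 8) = (r - 3)*(r + 1)*(r + 4)*(r - 2)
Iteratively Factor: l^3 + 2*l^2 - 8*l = (l)*(l^2 + 2*l - 8) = l*(l + 4)*(l - 2)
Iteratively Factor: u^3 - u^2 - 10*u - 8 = (u + 2)*(u^2 - 3*u - 4) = (u + 1)*(u + 2)*(u - 4)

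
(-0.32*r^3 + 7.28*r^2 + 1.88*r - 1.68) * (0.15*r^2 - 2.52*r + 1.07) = -0.048*r^5 + 1.8984*r^4 - 18.406*r^3 + 2.8*r^2 + 6.2452*r - 1.7976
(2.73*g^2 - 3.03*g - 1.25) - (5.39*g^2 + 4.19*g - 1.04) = -2.66*g^2 - 7.22*g - 0.21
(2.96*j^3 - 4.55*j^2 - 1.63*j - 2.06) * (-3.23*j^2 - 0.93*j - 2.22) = -9.5608*j^5 + 11.9437*j^4 + 2.9252*j^3 + 18.2707*j^2 + 5.5344*j + 4.5732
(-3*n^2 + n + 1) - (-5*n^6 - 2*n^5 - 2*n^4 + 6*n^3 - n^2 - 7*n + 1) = 5*n^6 + 2*n^5 + 2*n^4 - 6*n^3 - 2*n^2 + 8*n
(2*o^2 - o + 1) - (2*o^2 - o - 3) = 4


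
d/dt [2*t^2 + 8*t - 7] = 4*t + 8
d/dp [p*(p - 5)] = 2*p - 5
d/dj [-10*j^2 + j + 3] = 1 - 20*j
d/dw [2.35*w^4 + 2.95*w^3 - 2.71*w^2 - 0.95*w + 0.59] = 9.4*w^3 + 8.85*w^2 - 5.42*w - 0.95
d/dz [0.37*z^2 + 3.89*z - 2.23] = 0.74*z + 3.89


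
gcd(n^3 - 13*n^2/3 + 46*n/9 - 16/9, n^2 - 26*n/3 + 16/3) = n - 2/3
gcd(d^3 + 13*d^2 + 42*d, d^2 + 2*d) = d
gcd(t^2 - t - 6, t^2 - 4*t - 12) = t + 2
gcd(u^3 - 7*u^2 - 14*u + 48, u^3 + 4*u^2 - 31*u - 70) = 1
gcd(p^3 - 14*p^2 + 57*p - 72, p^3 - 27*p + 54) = p^2 - 6*p + 9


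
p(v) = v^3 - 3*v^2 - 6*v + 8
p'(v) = 3*v^2 - 6*v - 6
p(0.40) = 5.18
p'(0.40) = -7.92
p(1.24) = -2.15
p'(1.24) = -8.83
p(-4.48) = -115.25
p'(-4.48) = 81.09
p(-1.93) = 1.22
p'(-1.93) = 16.75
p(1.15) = -1.35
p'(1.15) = -8.93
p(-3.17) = -34.98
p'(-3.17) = 43.17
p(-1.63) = 5.48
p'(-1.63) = 11.75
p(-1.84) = 2.65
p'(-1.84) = 15.20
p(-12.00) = -2080.00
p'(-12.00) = 498.00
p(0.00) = 8.00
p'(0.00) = -6.00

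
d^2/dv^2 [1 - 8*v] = 0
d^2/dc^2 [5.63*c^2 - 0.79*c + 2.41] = 11.2600000000000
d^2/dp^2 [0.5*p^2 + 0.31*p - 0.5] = 1.00000000000000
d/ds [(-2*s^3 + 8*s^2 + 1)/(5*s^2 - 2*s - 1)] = 2*(-5*s^4 + 4*s^3 - 5*s^2 - 13*s + 1)/(25*s^4 - 20*s^3 - 6*s^2 + 4*s + 1)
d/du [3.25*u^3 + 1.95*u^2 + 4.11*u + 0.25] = 9.75*u^2 + 3.9*u + 4.11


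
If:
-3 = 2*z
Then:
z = -3/2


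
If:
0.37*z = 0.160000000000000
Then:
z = 0.43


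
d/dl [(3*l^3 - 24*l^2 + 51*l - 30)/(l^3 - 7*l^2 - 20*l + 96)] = 3*(l^4 - 74*l^3 + 597*l^2 - 1676*l + 1432)/(l^6 - 14*l^5 + 9*l^4 + 472*l^3 - 944*l^2 - 3840*l + 9216)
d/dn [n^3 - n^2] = n*(3*n - 2)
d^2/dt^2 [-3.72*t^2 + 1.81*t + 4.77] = -7.44000000000000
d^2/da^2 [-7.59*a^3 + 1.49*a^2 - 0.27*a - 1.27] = 2.98 - 45.54*a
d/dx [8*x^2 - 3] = 16*x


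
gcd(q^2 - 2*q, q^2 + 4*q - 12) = q - 2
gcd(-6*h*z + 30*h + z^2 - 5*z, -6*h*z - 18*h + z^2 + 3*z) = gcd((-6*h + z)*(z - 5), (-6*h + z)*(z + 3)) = -6*h + z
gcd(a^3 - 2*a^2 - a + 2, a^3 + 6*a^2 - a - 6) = a^2 - 1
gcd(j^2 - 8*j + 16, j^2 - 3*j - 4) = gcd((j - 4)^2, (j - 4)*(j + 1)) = j - 4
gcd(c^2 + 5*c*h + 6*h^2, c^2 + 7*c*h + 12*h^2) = c + 3*h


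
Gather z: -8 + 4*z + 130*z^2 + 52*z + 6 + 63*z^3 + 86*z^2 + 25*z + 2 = 63*z^3 + 216*z^2 + 81*z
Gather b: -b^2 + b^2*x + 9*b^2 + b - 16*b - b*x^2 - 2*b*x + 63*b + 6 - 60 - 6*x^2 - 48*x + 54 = b^2*(x + 8) + b*(-x^2 - 2*x + 48) - 6*x^2 - 48*x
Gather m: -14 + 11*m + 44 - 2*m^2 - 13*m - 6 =-2*m^2 - 2*m + 24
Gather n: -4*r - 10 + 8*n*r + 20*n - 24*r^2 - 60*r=n*(8*r + 20) - 24*r^2 - 64*r - 10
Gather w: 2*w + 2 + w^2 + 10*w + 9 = w^2 + 12*w + 11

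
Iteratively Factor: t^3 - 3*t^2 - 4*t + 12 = (t - 3)*(t^2 - 4) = (t - 3)*(t + 2)*(t - 2)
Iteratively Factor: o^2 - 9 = (o - 3)*(o + 3)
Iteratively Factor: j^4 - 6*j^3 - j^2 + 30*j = (j - 5)*(j^3 - j^2 - 6*j) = (j - 5)*(j - 3)*(j^2 + 2*j) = j*(j - 5)*(j - 3)*(j + 2)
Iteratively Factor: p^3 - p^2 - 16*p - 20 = (p + 2)*(p^2 - 3*p - 10) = (p - 5)*(p + 2)*(p + 2)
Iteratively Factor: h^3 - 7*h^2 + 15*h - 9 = (h - 3)*(h^2 - 4*h + 3) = (h - 3)^2*(h - 1)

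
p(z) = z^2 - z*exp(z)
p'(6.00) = -2812.00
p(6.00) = -2384.57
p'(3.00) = -74.34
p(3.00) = -51.26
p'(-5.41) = -10.80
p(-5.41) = 29.29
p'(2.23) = -25.58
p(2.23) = -15.77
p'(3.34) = -115.79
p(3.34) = -83.10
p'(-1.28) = -2.48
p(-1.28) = 1.99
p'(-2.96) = -5.82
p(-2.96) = 8.91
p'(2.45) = -35.08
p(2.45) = -22.39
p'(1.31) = -5.94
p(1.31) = -3.14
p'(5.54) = -1654.51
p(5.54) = -1380.22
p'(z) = -z*exp(z) + 2*z - exp(z)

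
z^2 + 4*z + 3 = (z + 1)*(z + 3)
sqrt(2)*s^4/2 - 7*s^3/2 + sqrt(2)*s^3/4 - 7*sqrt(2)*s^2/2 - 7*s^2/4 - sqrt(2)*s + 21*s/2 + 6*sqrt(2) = (s - 3/2)*(s + 2)*(s - 4*sqrt(2))*(sqrt(2)*s/2 + 1/2)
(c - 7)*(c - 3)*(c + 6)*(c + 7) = c^4 + 3*c^3 - 67*c^2 - 147*c + 882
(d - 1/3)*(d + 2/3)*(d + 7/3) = d^3 + 8*d^2/3 + 5*d/9 - 14/27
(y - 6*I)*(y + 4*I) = y^2 - 2*I*y + 24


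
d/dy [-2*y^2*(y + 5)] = 2*y*(-3*y - 10)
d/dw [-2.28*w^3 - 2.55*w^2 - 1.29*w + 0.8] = -6.84*w^2 - 5.1*w - 1.29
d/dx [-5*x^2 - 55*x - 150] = -10*x - 55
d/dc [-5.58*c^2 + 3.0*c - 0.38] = 3.0 - 11.16*c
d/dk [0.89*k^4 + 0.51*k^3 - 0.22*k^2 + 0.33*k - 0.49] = 3.56*k^3 + 1.53*k^2 - 0.44*k + 0.33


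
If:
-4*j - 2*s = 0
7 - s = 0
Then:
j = -7/2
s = 7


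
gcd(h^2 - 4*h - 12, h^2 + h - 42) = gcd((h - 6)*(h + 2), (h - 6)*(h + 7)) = h - 6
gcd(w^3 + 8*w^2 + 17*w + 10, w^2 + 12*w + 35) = w + 5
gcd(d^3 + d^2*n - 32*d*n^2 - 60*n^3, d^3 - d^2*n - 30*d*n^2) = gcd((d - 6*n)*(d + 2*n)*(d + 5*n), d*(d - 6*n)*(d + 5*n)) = d^2 - d*n - 30*n^2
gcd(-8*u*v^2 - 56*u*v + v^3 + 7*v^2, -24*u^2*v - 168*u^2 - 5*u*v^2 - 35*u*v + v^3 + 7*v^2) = 8*u*v + 56*u - v^2 - 7*v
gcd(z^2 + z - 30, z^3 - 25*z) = z - 5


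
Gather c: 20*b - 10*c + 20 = 20*b - 10*c + 20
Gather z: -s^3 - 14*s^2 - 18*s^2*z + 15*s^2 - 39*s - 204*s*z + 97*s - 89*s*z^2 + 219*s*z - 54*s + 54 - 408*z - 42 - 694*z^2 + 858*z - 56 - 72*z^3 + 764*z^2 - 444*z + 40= -s^3 + s^2 + 4*s - 72*z^3 + z^2*(70 - 89*s) + z*(-18*s^2 + 15*s + 6) - 4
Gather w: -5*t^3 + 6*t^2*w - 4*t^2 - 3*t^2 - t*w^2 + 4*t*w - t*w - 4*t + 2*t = -5*t^3 - 7*t^2 - t*w^2 - 2*t + w*(6*t^2 + 3*t)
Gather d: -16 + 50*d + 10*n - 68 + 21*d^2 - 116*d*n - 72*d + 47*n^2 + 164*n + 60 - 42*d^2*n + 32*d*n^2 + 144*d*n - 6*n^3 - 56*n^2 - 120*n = d^2*(21 - 42*n) + d*(32*n^2 + 28*n - 22) - 6*n^3 - 9*n^2 + 54*n - 24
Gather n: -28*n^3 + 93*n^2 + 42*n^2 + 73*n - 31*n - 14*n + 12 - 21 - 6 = -28*n^3 + 135*n^2 + 28*n - 15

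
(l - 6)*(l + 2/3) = l^2 - 16*l/3 - 4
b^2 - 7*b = b*(b - 7)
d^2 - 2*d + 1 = (d - 1)^2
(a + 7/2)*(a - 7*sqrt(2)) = a^2 - 7*sqrt(2)*a + 7*a/2 - 49*sqrt(2)/2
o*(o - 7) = o^2 - 7*o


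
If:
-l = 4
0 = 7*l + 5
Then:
No Solution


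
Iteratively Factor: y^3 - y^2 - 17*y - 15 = (y + 3)*(y^2 - 4*y - 5) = (y + 1)*(y + 3)*(y - 5)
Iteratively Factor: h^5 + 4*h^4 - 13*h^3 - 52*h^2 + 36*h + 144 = (h + 4)*(h^4 - 13*h^2 + 36) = (h - 3)*(h + 4)*(h^3 + 3*h^2 - 4*h - 12) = (h - 3)*(h - 2)*(h + 4)*(h^2 + 5*h + 6) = (h - 3)*(h - 2)*(h + 2)*(h + 4)*(h + 3)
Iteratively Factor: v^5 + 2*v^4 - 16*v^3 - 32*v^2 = (v)*(v^4 + 2*v^3 - 16*v^2 - 32*v) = v^2*(v^3 + 2*v^2 - 16*v - 32) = v^2*(v + 4)*(v^2 - 2*v - 8) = v^2*(v + 2)*(v + 4)*(v - 4)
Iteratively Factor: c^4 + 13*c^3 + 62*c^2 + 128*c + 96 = (c + 4)*(c^3 + 9*c^2 + 26*c + 24) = (c + 2)*(c + 4)*(c^2 + 7*c + 12) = (c + 2)*(c + 3)*(c + 4)*(c + 4)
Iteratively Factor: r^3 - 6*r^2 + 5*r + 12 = (r + 1)*(r^2 - 7*r + 12) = (r - 3)*(r + 1)*(r - 4)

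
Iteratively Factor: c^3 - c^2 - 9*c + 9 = (c - 1)*(c^2 - 9) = (c - 1)*(c + 3)*(c - 3)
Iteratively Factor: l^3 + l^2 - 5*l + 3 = (l - 1)*(l^2 + 2*l - 3) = (l - 1)*(l + 3)*(l - 1)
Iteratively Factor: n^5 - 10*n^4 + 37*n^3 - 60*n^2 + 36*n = (n - 3)*(n^4 - 7*n^3 + 16*n^2 - 12*n) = (n - 3)*(n - 2)*(n^3 - 5*n^2 + 6*n) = n*(n - 3)*(n - 2)*(n^2 - 5*n + 6) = n*(n - 3)*(n - 2)^2*(n - 3)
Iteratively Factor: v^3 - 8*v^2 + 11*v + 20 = (v + 1)*(v^2 - 9*v + 20) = (v - 4)*(v + 1)*(v - 5)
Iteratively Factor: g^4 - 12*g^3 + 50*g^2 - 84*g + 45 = (g - 3)*(g^3 - 9*g^2 + 23*g - 15) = (g - 3)^2*(g^2 - 6*g + 5) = (g - 5)*(g - 3)^2*(g - 1)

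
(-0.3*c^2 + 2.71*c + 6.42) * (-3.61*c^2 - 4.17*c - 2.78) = 1.083*c^4 - 8.5321*c^3 - 33.6429*c^2 - 34.3052*c - 17.8476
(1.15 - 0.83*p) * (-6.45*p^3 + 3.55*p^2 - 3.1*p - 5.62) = 5.3535*p^4 - 10.364*p^3 + 6.6555*p^2 + 1.0996*p - 6.463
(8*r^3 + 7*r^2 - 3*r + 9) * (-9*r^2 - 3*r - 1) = -72*r^5 - 87*r^4 - 2*r^3 - 79*r^2 - 24*r - 9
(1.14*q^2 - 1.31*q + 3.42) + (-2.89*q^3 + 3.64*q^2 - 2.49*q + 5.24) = -2.89*q^3 + 4.78*q^2 - 3.8*q + 8.66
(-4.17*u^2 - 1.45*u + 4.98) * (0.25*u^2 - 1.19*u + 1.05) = -1.0425*u^4 + 4.5998*u^3 - 1.408*u^2 - 7.4487*u + 5.229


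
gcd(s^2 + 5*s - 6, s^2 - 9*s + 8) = s - 1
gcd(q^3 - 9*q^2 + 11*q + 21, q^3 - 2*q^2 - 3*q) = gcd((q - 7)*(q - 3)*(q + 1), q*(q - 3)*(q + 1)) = q^2 - 2*q - 3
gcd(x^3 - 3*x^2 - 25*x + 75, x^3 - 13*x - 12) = 1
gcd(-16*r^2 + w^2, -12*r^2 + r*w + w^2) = 4*r + w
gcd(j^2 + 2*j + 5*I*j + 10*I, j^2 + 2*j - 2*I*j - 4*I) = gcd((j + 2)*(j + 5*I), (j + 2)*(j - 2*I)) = j + 2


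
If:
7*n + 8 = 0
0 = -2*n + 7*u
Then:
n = -8/7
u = -16/49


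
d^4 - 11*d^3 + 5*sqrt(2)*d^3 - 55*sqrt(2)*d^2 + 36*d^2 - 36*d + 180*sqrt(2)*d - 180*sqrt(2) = (d - 6)*(d - 3)*(d - 2)*(d + 5*sqrt(2))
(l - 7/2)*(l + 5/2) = l^2 - l - 35/4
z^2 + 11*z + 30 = (z + 5)*(z + 6)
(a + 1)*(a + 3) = a^2 + 4*a + 3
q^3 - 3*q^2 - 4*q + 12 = (q - 3)*(q - 2)*(q + 2)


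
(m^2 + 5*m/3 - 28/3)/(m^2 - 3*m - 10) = (-3*m^2 - 5*m + 28)/(3*(-m^2 + 3*m + 10))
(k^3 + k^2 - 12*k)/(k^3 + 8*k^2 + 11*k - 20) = k*(k - 3)/(k^2 + 4*k - 5)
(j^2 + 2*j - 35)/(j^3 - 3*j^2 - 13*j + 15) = (j + 7)/(j^2 + 2*j - 3)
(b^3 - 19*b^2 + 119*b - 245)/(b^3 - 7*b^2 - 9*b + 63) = (b^2 - 12*b + 35)/(b^2 - 9)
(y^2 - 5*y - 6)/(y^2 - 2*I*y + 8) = (y^2 - 5*y - 6)/(y^2 - 2*I*y + 8)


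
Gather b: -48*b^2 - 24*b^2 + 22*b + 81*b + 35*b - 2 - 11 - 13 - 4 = -72*b^2 + 138*b - 30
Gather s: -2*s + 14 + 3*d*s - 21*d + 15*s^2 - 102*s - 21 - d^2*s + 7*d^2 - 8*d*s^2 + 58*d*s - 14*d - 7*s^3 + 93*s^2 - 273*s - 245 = 7*d^2 - 35*d - 7*s^3 + s^2*(108 - 8*d) + s*(-d^2 + 61*d - 377) - 252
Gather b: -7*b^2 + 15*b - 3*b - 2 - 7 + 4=-7*b^2 + 12*b - 5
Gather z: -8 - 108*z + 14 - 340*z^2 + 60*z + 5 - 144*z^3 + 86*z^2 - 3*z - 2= -144*z^3 - 254*z^2 - 51*z + 9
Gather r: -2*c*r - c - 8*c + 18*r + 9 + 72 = -9*c + r*(18 - 2*c) + 81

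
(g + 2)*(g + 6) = g^2 + 8*g + 12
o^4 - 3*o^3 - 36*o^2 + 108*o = o*(o - 6)*(o - 3)*(o + 6)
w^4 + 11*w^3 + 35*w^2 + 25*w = w*(w + 1)*(w + 5)^2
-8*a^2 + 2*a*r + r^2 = (-2*a + r)*(4*a + r)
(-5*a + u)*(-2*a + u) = 10*a^2 - 7*a*u + u^2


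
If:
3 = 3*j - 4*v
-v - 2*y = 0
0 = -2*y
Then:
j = 1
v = 0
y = 0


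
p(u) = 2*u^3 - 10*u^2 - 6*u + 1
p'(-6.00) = 330.00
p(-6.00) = -755.00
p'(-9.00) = 660.00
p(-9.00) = -2213.00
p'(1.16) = -21.13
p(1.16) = -16.29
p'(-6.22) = 350.53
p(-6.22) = -829.85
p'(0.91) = -19.23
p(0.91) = -11.23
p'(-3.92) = 164.60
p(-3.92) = -249.62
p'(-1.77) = 48.20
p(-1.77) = -30.80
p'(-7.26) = 455.45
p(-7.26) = -1247.83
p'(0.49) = -14.36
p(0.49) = -4.11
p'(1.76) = -22.61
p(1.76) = -29.63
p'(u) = 6*u^2 - 20*u - 6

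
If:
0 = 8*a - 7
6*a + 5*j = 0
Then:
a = 7/8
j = -21/20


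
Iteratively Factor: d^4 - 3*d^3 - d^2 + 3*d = (d + 1)*(d^3 - 4*d^2 + 3*d) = (d - 3)*(d + 1)*(d^2 - d) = d*(d - 3)*(d + 1)*(d - 1)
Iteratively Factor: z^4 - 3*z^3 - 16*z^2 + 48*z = (z - 3)*(z^3 - 16*z) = (z - 3)*(z + 4)*(z^2 - 4*z) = (z - 4)*(z - 3)*(z + 4)*(z)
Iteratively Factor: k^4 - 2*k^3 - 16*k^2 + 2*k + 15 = (k - 1)*(k^3 - k^2 - 17*k - 15) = (k - 1)*(k + 1)*(k^2 - 2*k - 15) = (k - 1)*(k + 1)*(k + 3)*(k - 5)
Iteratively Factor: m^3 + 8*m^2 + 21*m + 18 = (m + 3)*(m^2 + 5*m + 6) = (m + 3)^2*(m + 2)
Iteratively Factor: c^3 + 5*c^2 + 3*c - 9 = (c + 3)*(c^2 + 2*c - 3) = (c - 1)*(c + 3)*(c + 3)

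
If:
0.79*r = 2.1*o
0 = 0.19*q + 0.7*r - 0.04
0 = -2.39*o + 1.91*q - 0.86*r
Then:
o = 0.02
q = 0.04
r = 0.05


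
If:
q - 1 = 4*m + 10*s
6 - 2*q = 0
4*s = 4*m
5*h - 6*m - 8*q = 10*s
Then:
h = 184/35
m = 1/7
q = 3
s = 1/7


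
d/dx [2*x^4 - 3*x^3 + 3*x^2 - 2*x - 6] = 8*x^3 - 9*x^2 + 6*x - 2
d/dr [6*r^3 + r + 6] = 18*r^2 + 1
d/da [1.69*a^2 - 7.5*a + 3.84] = 3.38*a - 7.5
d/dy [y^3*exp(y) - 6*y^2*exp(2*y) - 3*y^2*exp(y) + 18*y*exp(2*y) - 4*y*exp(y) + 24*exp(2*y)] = (y^3 - 12*y^2*exp(y) + 24*y*exp(y) - 10*y + 66*exp(y) - 4)*exp(y)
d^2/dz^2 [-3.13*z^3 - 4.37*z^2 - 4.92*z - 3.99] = -18.78*z - 8.74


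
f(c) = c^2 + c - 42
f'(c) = 2*c + 1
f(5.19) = -9.87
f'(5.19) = 11.38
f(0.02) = -41.98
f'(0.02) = 1.04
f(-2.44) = -38.49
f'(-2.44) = -3.88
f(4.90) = -13.09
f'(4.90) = 10.80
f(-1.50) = -41.25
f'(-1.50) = -2.00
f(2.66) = -32.26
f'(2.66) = 6.32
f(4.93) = -12.77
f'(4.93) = 10.86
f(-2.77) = -37.10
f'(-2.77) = -4.54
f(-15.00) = 168.00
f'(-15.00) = -29.00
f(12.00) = 114.00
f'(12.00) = 25.00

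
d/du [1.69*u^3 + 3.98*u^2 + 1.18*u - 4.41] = 5.07*u^2 + 7.96*u + 1.18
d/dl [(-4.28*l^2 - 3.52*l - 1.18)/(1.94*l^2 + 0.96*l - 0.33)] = (2.72*l^2 + 7.4032*l + 2.2944)/(3.7636*l^4 + 3.7248*l^3 - 0.3588*l^2 - 0.6336*l + 0.1089)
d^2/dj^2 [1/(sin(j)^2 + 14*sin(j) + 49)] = 2*(7*sin(j) + cos(2*j) + 2)/(sin(j) + 7)^4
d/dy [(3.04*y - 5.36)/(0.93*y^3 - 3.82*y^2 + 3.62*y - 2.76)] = (-5.6544*y^3 + 26.5672*y^2 - 40.9504*y + 11.0128)/(0.8649*y^6 - 7.1052*y^5 + 21.3256*y^4 - 32.7904*y^3 + 34.1908*y^2 - 19.9824*y + 7.6176)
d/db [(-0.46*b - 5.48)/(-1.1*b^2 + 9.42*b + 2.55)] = (-0.506*b^2 - 12.056*b + 50.4486)/(1.21*b^4 - 20.724*b^3 + 83.1264*b^2 + 48.042*b + 6.5025)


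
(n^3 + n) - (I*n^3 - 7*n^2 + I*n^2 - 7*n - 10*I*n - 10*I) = n^3 - I*n^3 + 7*n^2 - I*n^2 + 8*n + 10*I*n + 10*I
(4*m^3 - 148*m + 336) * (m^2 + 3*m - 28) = 4*m^5 + 12*m^4 - 260*m^3 - 108*m^2 + 5152*m - 9408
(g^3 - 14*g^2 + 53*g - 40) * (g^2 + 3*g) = g^5 - 11*g^4 + 11*g^3 + 119*g^2 - 120*g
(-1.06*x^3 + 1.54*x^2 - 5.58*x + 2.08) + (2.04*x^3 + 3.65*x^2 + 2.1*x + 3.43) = 0.98*x^3 + 5.19*x^2 - 3.48*x + 5.51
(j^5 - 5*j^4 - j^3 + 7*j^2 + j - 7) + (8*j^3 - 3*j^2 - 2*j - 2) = j^5 - 5*j^4 + 7*j^3 + 4*j^2 - j - 9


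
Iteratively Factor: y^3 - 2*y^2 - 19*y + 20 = (y - 1)*(y^2 - y - 20) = (y - 1)*(y + 4)*(y - 5)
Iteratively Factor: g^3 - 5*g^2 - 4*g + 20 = (g - 5)*(g^2 - 4) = (g - 5)*(g + 2)*(g - 2)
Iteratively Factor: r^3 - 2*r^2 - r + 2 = (r + 1)*(r^2 - 3*r + 2) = (r - 1)*(r + 1)*(r - 2)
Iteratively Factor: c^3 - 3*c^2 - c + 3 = (c - 1)*(c^2 - 2*c - 3) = (c - 3)*(c - 1)*(c + 1)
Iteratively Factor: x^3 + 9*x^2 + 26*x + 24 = (x + 2)*(x^2 + 7*x + 12) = (x + 2)*(x + 4)*(x + 3)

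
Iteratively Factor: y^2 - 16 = (y + 4)*(y - 4)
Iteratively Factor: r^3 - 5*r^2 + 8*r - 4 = (r - 2)*(r^2 - 3*r + 2) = (r - 2)*(r - 1)*(r - 2)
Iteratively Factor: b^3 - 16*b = (b)*(b^2 - 16) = b*(b - 4)*(b + 4)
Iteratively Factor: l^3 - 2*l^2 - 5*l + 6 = (l - 3)*(l^2 + l - 2) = (l - 3)*(l + 2)*(l - 1)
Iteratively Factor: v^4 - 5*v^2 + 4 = (v + 2)*(v^3 - 2*v^2 - v + 2) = (v - 1)*(v + 2)*(v^2 - v - 2) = (v - 2)*(v - 1)*(v + 2)*(v + 1)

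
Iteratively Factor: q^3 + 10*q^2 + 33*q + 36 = (q + 4)*(q^2 + 6*q + 9) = (q + 3)*(q + 4)*(q + 3)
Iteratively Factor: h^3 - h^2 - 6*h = (h)*(h^2 - h - 6) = h*(h - 3)*(h + 2)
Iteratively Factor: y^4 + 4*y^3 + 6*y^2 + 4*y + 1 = (y + 1)*(y^3 + 3*y^2 + 3*y + 1) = (y + 1)^2*(y^2 + 2*y + 1) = (y + 1)^3*(y + 1)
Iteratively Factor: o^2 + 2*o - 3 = (o - 1)*(o + 3)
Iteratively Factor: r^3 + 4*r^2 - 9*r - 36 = (r + 3)*(r^2 + r - 12) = (r - 3)*(r + 3)*(r + 4)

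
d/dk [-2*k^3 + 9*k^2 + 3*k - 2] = -6*k^2 + 18*k + 3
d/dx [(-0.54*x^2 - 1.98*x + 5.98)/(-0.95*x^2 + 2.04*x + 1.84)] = (-2.9826*x^2 + 9.3748*x - 15.8424)/(0.9025*x^4 - 3.876*x^3 + 0.6656*x^2 + 7.5072*x + 3.3856)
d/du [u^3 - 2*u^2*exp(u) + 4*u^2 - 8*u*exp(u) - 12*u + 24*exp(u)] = -2*u^2*exp(u) + 3*u^2 - 12*u*exp(u) + 8*u + 16*exp(u) - 12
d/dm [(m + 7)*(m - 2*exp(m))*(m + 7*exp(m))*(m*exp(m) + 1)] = (m + 1)*(m + 7)*(m - 2*exp(m))*(m + 7*exp(m))*exp(m) + (m + 7)*(m - 2*exp(m))*(m*exp(m) + 1)*(7*exp(m) + 1) - (m + 7)*(m + 7*exp(m))*(m*exp(m) + 1)*(2*exp(m) - 1) + (m - 2*exp(m))*(m + 7*exp(m))*(m*exp(m) + 1)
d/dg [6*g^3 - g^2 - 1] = 2*g*(9*g - 1)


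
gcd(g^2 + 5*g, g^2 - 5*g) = g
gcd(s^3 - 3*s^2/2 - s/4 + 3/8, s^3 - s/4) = s^2 - 1/4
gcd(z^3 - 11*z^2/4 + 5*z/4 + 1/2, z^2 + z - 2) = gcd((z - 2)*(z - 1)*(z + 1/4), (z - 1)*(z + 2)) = z - 1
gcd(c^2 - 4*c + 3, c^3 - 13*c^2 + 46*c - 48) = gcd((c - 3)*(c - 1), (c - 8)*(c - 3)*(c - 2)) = c - 3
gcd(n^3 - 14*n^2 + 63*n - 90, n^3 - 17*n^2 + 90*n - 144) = n^2 - 9*n + 18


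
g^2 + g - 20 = (g - 4)*(g + 5)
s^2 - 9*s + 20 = (s - 5)*(s - 4)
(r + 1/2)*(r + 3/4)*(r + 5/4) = r^3 + 5*r^2/2 + 31*r/16 + 15/32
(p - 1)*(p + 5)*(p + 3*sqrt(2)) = p^3 + 4*p^2 + 3*sqrt(2)*p^2 - 5*p + 12*sqrt(2)*p - 15*sqrt(2)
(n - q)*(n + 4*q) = n^2 + 3*n*q - 4*q^2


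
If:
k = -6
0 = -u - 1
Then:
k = -6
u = -1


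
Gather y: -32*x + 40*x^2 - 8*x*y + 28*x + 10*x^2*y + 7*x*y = 40*x^2 - 4*x + y*(10*x^2 - x)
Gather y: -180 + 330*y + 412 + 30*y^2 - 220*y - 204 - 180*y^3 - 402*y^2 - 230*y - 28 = -180*y^3 - 372*y^2 - 120*y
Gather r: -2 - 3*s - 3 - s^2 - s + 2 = -s^2 - 4*s - 3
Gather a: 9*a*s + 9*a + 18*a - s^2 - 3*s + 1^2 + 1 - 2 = a*(9*s + 27) - s^2 - 3*s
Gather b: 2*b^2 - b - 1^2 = 2*b^2 - b - 1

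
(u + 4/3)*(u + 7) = u^2 + 25*u/3 + 28/3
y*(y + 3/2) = y^2 + 3*y/2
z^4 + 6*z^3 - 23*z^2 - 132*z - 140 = (z - 5)*(z + 2)^2*(z + 7)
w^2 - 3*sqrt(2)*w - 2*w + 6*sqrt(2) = (w - 2)*(w - 3*sqrt(2))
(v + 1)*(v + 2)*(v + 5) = v^3 + 8*v^2 + 17*v + 10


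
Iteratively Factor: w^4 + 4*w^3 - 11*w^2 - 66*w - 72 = (w - 4)*(w^3 + 8*w^2 + 21*w + 18) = (w - 4)*(w + 3)*(w^2 + 5*w + 6) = (w - 4)*(w + 2)*(w + 3)*(w + 3)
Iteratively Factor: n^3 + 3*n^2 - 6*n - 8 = (n + 1)*(n^2 + 2*n - 8) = (n + 1)*(n + 4)*(n - 2)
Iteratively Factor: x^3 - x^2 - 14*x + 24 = (x + 4)*(x^2 - 5*x + 6) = (x - 3)*(x + 4)*(x - 2)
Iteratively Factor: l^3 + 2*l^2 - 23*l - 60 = (l + 3)*(l^2 - l - 20) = (l - 5)*(l + 3)*(l + 4)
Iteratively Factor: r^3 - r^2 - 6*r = (r - 3)*(r^2 + 2*r) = r*(r - 3)*(r + 2)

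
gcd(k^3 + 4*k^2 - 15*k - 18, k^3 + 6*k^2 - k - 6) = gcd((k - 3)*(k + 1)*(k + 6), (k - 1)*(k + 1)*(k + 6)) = k^2 + 7*k + 6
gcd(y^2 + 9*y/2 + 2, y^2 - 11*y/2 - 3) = y + 1/2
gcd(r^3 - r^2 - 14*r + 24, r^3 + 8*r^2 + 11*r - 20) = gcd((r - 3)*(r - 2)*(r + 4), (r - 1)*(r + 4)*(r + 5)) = r + 4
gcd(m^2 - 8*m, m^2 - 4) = 1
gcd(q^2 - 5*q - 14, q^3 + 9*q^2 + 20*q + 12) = q + 2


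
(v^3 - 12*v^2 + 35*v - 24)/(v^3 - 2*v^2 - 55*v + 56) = (v - 3)/(v + 7)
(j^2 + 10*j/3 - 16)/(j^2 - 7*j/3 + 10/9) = 3*(3*j^2 + 10*j - 48)/(9*j^2 - 21*j + 10)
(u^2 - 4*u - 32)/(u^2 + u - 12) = (u - 8)/(u - 3)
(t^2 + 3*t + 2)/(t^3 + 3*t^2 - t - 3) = (t + 2)/(t^2 + 2*t - 3)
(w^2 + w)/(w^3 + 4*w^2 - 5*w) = (w + 1)/(w^2 + 4*w - 5)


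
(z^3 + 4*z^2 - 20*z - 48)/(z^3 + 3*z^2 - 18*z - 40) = (z + 6)/(z + 5)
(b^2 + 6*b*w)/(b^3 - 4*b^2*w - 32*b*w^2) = (-b - 6*w)/(-b^2 + 4*b*w + 32*w^2)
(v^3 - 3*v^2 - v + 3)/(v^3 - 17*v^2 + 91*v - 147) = (v^2 - 1)/(v^2 - 14*v + 49)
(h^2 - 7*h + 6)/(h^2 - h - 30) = (h - 1)/(h + 5)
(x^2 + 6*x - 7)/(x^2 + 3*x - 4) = (x + 7)/(x + 4)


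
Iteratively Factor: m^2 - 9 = (m - 3)*(m + 3)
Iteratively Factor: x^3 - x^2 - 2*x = (x + 1)*(x^2 - 2*x) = (x - 2)*(x + 1)*(x)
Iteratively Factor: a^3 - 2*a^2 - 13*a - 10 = (a + 1)*(a^2 - 3*a - 10) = (a + 1)*(a + 2)*(a - 5)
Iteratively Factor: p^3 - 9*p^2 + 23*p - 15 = (p - 3)*(p^2 - 6*p + 5) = (p - 5)*(p - 3)*(p - 1)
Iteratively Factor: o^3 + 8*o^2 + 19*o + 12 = (o + 1)*(o^2 + 7*o + 12) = (o + 1)*(o + 3)*(o + 4)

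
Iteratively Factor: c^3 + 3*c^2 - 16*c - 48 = (c + 4)*(c^2 - c - 12) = (c + 3)*(c + 4)*(c - 4)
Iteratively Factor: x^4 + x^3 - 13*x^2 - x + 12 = (x + 4)*(x^3 - 3*x^2 - x + 3) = (x + 1)*(x + 4)*(x^2 - 4*x + 3) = (x - 1)*(x + 1)*(x + 4)*(x - 3)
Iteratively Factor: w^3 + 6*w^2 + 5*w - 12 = (w + 4)*(w^2 + 2*w - 3) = (w + 3)*(w + 4)*(w - 1)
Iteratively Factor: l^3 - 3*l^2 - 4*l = (l - 4)*(l^2 + l) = l*(l - 4)*(l + 1)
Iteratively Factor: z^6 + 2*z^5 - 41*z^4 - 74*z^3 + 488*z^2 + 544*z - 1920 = (z + 4)*(z^5 - 2*z^4 - 33*z^3 + 58*z^2 + 256*z - 480) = (z - 2)*(z + 4)*(z^4 - 33*z^2 - 8*z + 240) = (z - 2)*(z + 4)^2*(z^3 - 4*z^2 - 17*z + 60) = (z - 2)*(z + 4)^3*(z^2 - 8*z + 15) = (z - 3)*(z - 2)*(z + 4)^3*(z - 5)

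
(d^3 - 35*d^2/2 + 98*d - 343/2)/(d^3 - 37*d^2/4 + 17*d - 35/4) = 2*(2*d^2 - 21*d + 49)/(4*d^2 - 9*d + 5)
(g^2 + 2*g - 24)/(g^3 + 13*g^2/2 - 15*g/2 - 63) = 2*(g - 4)/(2*g^2 + g - 21)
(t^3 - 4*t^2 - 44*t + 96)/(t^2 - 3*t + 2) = (t^2 - 2*t - 48)/(t - 1)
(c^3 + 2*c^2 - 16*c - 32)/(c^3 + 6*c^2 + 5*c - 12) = (c^2 - 2*c - 8)/(c^2 + 2*c - 3)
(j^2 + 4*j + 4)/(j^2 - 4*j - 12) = (j + 2)/(j - 6)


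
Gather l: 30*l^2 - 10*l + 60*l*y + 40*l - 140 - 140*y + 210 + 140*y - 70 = 30*l^2 + l*(60*y + 30)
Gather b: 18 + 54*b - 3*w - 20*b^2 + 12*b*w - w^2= -20*b^2 + b*(12*w + 54) - w^2 - 3*w + 18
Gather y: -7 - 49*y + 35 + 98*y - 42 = 49*y - 14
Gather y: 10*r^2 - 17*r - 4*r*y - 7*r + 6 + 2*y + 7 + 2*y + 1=10*r^2 - 24*r + y*(4 - 4*r) + 14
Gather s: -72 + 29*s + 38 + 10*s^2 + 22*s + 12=10*s^2 + 51*s - 22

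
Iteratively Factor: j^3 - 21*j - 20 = (j - 5)*(j^2 + 5*j + 4) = (j - 5)*(j + 4)*(j + 1)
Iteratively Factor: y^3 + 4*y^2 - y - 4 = (y - 1)*(y^2 + 5*y + 4) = (y - 1)*(y + 4)*(y + 1)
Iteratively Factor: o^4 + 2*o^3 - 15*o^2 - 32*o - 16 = (o - 4)*(o^3 + 6*o^2 + 9*o + 4) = (o - 4)*(o + 1)*(o^2 + 5*o + 4) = (o - 4)*(o + 1)*(o + 4)*(o + 1)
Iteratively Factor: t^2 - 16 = (t + 4)*(t - 4)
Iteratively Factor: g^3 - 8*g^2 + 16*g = (g - 4)*(g^2 - 4*g) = g*(g - 4)*(g - 4)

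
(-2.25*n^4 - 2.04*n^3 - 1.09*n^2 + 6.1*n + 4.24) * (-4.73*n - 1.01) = 10.6425*n^5 + 11.9217*n^4 + 7.2161*n^3 - 27.7521*n^2 - 26.2162*n - 4.2824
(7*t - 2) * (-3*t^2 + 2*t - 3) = -21*t^3 + 20*t^2 - 25*t + 6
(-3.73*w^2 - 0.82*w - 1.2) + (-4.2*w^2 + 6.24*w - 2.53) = -7.93*w^2 + 5.42*w - 3.73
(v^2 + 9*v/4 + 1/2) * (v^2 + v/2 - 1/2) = v^4 + 11*v^3/4 + 9*v^2/8 - 7*v/8 - 1/4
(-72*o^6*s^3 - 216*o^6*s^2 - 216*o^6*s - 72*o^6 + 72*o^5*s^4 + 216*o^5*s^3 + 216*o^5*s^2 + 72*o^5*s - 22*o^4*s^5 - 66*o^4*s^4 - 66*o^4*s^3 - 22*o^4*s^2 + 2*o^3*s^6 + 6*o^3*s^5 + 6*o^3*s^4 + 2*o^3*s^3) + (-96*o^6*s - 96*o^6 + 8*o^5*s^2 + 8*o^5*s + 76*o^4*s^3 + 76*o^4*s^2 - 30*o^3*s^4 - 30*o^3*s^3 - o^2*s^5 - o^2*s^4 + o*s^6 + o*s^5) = -72*o^6*s^3 - 216*o^6*s^2 - 312*o^6*s - 168*o^6 + 72*o^5*s^4 + 216*o^5*s^3 + 224*o^5*s^2 + 80*o^5*s - 22*o^4*s^5 - 66*o^4*s^4 + 10*o^4*s^3 + 54*o^4*s^2 + 2*o^3*s^6 + 6*o^3*s^5 - 24*o^3*s^4 - 28*o^3*s^3 - o^2*s^5 - o^2*s^4 + o*s^6 + o*s^5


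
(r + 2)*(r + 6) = r^2 + 8*r + 12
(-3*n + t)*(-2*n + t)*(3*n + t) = 18*n^3 - 9*n^2*t - 2*n*t^2 + t^3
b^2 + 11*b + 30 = (b + 5)*(b + 6)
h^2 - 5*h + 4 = (h - 4)*(h - 1)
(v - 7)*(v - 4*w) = v^2 - 4*v*w - 7*v + 28*w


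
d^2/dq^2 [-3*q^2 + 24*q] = -6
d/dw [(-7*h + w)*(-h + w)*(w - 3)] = 7*h^2 - 16*h*w + 24*h + 3*w^2 - 6*w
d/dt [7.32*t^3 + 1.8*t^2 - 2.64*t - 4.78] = 21.96*t^2 + 3.6*t - 2.64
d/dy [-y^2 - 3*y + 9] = -2*y - 3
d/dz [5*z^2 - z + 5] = 10*z - 1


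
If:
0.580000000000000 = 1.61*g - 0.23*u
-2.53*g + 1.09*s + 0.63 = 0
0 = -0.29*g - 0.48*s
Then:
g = 0.20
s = -0.12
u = -1.14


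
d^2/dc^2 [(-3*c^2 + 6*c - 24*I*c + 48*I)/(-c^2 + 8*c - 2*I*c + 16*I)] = (c^3*(36 + 36*I) + c*(-1728 + 1728*I) + 3456 - 5760*I)/(c^6 + c^5*(-24 + 6*I) + c^4*(180 - 144*I) + c^3*(-224 + 1144*I) + c^2*(-2304 - 2880*I) + c*(6144 - 1536*I) + 4096*I)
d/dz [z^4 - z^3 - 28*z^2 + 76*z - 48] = 4*z^3 - 3*z^2 - 56*z + 76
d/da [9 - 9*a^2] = -18*a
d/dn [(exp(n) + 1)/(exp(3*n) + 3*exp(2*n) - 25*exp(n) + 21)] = (-(exp(n) + 1)*(3*exp(2*n) + 6*exp(n) - 25) + exp(3*n) + 3*exp(2*n) - 25*exp(n) + 21)*exp(n)/(exp(3*n) + 3*exp(2*n) - 25*exp(n) + 21)^2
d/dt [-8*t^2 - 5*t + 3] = -16*t - 5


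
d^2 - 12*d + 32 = (d - 8)*(d - 4)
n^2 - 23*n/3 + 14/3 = (n - 7)*(n - 2/3)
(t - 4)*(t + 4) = t^2 - 16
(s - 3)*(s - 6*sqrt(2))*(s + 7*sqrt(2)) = s^3 - 3*s^2 + sqrt(2)*s^2 - 84*s - 3*sqrt(2)*s + 252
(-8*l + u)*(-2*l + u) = 16*l^2 - 10*l*u + u^2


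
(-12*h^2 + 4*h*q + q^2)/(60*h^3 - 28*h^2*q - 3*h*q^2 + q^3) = (6*h + q)/(-30*h^2 - h*q + q^2)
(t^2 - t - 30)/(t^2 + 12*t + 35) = (t - 6)/(t + 7)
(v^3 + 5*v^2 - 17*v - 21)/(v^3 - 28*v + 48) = (v^3 + 5*v^2 - 17*v - 21)/(v^3 - 28*v + 48)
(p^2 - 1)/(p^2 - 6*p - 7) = (p - 1)/(p - 7)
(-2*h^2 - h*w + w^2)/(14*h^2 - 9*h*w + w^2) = (h + w)/(-7*h + w)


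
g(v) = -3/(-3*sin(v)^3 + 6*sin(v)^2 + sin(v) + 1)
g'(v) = -3*(9*sin(v)^2*cos(v) - 12*sin(v)*cos(v) - cos(v))/(-3*sin(v)^3 + 6*sin(v)^2 + sin(v) + 1)^2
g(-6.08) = -2.11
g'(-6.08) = 4.44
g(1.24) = -0.63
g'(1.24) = 0.18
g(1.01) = -0.69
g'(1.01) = 0.40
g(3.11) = -2.89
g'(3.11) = -3.82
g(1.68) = -0.60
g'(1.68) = -0.05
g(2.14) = -0.70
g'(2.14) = -0.41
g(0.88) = -0.76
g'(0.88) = 0.60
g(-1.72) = -0.34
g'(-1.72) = 0.11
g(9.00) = -1.35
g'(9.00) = -2.45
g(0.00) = -3.00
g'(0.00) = 3.00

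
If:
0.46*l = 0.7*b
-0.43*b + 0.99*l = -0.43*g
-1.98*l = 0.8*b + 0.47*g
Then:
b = 0.00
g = 0.00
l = 0.00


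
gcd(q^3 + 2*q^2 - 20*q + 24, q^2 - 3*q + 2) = q - 2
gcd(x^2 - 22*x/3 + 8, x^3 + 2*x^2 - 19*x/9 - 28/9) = x - 4/3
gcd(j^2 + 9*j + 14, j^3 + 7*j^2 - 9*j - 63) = j + 7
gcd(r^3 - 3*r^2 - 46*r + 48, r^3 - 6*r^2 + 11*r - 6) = r - 1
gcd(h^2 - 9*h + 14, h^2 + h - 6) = h - 2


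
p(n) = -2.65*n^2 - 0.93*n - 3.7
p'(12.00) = -64.53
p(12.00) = -396.46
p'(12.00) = -64.53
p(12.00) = -396.46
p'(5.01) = -27.48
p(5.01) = -74.87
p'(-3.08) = 15.39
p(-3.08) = -25.97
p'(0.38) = -2.94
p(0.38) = -4.44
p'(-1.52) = 7.13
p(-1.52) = -8.41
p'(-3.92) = 19.85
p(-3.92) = -40.78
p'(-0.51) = 1.77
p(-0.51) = -3.91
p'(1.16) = -7.08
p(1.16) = -8.34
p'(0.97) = -6.07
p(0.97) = -7.10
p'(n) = -5.3*n - 0.93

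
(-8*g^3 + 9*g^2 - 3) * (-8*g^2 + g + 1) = 64*g^5 - 80*g^4 + g^3 + 33*g^2 - 3*g - 3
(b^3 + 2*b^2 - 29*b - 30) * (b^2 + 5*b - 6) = b^5 + 7*b^4 - 25*b^3 - 187*b^2 + 24*b + 180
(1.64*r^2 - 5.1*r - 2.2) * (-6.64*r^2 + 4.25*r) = -10.8896*r^4 + 40.834*r^3 - 7.067*r^2 - 9.35*r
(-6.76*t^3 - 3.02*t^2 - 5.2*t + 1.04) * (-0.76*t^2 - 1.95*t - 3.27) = 5.1376*t^5 + 15.4772*t^4 + 31.9462*t^3 + 19.225*t^2 + 14.976*t - 3.4008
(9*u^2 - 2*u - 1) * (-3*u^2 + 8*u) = -27*u^4 + 78*u^3 - 13*u^2 - 8*u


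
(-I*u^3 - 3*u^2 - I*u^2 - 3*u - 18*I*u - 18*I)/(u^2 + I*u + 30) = (-I*u^3 + u^2*(-3 - I) + u*(-3 - 18*I) - 18*I)/(u^2 + I*u + 30)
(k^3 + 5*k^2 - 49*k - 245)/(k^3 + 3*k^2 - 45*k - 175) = (k + 7)/(k + 5)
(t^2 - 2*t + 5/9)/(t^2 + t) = (t^2 - 2*t + 5/9)/(t*(t + 1))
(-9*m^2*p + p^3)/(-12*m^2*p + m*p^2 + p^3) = (3*m + p)/(4*m + p)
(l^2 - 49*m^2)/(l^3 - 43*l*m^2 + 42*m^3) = (l - 7*m)/(l^2 - 7*l*m + 6*m^2)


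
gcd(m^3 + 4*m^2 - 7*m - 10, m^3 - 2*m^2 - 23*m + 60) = m + 5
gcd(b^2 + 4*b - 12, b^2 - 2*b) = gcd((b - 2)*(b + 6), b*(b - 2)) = b - 2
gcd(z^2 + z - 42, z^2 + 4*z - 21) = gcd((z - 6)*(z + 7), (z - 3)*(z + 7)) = z + 7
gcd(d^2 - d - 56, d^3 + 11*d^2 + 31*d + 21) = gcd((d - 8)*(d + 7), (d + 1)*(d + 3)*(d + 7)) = d + 7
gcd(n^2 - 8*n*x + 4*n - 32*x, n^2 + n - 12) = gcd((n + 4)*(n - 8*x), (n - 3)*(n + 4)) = n + 4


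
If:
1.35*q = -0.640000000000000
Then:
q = -0.47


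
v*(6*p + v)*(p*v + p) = 6*p^2*v^2 + 6*p^2*v + p*v^3 + p*v^2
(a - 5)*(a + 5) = a^2 - 25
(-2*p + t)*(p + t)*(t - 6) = -2*p^2*t + 12*p^2 - p*t^2 + 6*p*t + t^3 - 6*t^2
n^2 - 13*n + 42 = (n - 7)*(n - 6)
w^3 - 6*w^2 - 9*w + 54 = (w - 6)*(w - 3)*(w + 3)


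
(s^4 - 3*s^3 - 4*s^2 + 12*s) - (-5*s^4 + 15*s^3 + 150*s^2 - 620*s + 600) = 6*s^4 - 18*s^3 - 154*s^2 + 632*s - 600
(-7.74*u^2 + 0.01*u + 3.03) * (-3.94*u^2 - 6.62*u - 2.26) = 30.4956*u^4 + 51.1994*u^3 + 5.488*u^2 - 20.0812*u - 6.8478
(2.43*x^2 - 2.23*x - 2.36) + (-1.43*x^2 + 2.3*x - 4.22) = 1.0*x^2 + 0.0699999999999998*x - 6.58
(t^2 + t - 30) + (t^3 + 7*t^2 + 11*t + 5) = t^3 + 8*t^2 + 12*t - 25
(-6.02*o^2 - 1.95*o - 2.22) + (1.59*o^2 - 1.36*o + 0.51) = -4.43*o^2 - 3.31*o - 1.71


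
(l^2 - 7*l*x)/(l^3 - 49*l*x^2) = 1/(l + 7*x)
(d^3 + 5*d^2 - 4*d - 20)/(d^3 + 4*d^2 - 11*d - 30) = (d - 2)/(d - 3)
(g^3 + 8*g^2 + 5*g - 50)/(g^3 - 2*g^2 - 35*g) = (g^2 + 3*g - 10)/(g*(g - 7))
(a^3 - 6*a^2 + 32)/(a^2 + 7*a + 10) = (a^2 - 8*a + 16)/(a + 5)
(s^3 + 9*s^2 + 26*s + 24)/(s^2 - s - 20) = (s^2 + 5*s + 6)/(s - 5)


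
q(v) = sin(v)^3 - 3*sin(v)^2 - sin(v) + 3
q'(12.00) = 2.60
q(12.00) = 2.52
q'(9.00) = 2.70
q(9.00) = 2.15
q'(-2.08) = -3.18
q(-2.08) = 0.92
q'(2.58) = 2.83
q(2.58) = 1.77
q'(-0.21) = 0.37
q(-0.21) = 3.07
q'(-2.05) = -3.08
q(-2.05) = 0.83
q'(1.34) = -0.91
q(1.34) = 0.11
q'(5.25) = 3.26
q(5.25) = 1.01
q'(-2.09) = -3.21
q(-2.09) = 0.95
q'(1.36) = -0.84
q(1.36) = 0.09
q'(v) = 3*sin(v)^2*cos(v) - 6*sin(v)*cos(v) - cos(v)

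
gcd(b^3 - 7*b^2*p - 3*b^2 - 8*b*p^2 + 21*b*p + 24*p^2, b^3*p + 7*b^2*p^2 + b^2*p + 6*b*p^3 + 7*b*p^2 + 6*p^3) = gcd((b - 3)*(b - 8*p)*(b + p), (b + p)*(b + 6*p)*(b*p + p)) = b + p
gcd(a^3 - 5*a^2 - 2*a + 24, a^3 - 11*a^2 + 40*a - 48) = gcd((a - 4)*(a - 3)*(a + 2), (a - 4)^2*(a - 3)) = a^2 - 7*a + 12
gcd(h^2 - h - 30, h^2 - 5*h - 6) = h - 6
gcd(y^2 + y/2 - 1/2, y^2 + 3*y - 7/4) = y - 1/2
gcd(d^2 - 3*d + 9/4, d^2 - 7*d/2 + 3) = d - 3/2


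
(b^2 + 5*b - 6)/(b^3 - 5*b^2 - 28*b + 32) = (b + 6)/(b^2 - 4*b - 32)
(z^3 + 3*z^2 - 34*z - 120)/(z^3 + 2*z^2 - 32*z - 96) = (z + 5)/(z + 4)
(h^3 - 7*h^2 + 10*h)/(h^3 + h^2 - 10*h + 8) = h*(h - 5)/(h^2 + 3*h - 4)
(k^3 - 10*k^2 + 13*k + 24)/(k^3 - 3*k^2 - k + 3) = (k - 8)/(k - 1)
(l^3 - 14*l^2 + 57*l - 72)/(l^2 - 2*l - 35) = (-l^3 + 14*l^2 - 57*l + 72)/(-l^2 + 2*l + 35)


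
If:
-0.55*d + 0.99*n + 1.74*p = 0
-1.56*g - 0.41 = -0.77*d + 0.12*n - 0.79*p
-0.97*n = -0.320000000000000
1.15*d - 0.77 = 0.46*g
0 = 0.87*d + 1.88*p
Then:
No Solution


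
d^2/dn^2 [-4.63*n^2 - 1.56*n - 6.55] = -9.26000000000000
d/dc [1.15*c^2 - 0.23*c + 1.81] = 2.3*c - 0.23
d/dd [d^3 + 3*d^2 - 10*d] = 3*d^2 + 6*d - 10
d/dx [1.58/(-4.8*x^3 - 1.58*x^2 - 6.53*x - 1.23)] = (22.752*x^2 + 4.9928*x + 10.3174)/(4.8*x^3 + 1.58*x^2 + 6.53*x + 1.23)^2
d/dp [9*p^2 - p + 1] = 18*p - 1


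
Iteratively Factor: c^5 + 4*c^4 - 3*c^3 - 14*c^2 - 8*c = (c + 1)*(c^4 + 3*c^3 - 6*c^2 - 8*c) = (c + 1)^2*(c^3 + 2*c^2 - 8*c) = (c - 2)*(c + 1)^2*(c^2 + 4*c) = c*(c - 2)*(c + 1)^2*(c + 4)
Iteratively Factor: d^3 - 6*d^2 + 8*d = (d - 4)*(d^2 - 2*d) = d*(d - 4)*(d - 2)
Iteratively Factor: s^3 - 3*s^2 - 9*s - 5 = (s + 1)*(s^2 - 4*s - 5) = (s + 1)^2*(s - 5)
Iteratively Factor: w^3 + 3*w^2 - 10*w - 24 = (w - 3)*(w^2 + 6*w + 8) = (w - 3)*(w + 2)*(w + 4)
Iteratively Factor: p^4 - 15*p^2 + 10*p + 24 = (p - 3)*(p^3 + 3*p^2 - 6*p - 8) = (p - 3)*(p + 4)*(p^2 - p - 2) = (p - 3)*(p + 1)*(p + 4)*(p - 2)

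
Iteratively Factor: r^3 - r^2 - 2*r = (r - 2)*(r^2 + r) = r*(r - 2)*(r + 1)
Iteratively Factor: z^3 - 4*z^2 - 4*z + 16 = (z - 4)*(z^2 - 4) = (z - 4)*(z + 2)*(z - 2)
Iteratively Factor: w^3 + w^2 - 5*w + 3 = (w + 3)*(w^2 - 2*w + 1) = (w - 1)*(w + 3)*(w - 1)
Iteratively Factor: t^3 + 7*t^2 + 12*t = (t + 3)*(t^2 + 4*t) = t*(t + 3)*(t + 4)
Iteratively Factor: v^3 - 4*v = (v - 2)*(v^2 + 2*v) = (v - 2)*(v + 2)*(v)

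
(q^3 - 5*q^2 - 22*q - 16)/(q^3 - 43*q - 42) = (q^2 - 6*q - 16)/(q^2 - q - 42)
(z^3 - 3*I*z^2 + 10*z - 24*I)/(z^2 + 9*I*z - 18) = (z^2 - 6*I*z - 8)/(z + 6*I)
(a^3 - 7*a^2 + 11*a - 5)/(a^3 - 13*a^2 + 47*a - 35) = (a - 1)/(a - 7)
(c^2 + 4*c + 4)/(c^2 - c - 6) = (c + 2)/(c - 3)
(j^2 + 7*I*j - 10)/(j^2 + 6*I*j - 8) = (j + 5*I)/(j + 4*I)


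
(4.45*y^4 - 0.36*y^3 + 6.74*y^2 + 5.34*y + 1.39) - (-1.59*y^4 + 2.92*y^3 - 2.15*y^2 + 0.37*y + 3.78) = 6.04*y^4 - 3.28*y^3 + 8.89*y^2 + 4.97*y - 2.39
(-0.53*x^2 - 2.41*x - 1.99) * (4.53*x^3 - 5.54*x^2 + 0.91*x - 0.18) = -2.4009*x^5 - 7.9811*x^4 + 3.8544*x^3 + 8.9269*x^2 - 1.3771*x + 0.3582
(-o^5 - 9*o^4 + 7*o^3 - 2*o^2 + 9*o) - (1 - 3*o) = -o^5 - 9*o^4 + 7*o^3 - 2*o^2 + 12*o - 1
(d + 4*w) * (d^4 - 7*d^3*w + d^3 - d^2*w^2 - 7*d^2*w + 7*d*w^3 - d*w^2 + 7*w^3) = d^5 - 3*d^4*w + d^4 - 29*d^3*w^2 - 3*d^3*w + 3*d^2*w^3 - 29*d^2*w^2 + 28*d*w^4 + 3*d*w^3 + 28*w^4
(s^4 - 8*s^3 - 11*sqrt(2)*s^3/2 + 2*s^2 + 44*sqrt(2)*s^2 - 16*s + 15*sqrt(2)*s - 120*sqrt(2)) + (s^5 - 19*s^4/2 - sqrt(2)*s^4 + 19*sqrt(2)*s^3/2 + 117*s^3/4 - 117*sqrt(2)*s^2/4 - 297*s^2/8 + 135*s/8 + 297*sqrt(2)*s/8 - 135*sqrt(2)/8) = s^5 - 17*s^4/2 - sqrt(2)*s^4 + 4*sqrt(2)*s^3 + 85*s^3/4 - 281*s^2/8 + 59*sqrt(2)*s^2/4 + 7*s/8 + 417*sqrt(2)*s/8 - 1095*sqrt(2)/8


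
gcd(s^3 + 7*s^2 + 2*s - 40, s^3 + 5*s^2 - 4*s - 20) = s^2 + 3*s - 10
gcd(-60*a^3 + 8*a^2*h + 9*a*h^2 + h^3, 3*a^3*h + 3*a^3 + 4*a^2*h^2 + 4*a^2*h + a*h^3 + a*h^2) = 1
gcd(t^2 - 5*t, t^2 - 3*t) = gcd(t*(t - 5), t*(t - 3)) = t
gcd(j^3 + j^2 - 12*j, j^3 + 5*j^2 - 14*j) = j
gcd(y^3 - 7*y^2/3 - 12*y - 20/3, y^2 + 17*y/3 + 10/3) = y + 2/3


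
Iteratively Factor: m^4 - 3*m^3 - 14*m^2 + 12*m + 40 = (m + 2)*(m^3 - 5*m^2 - 4*m + 20) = (m + 2)^2*(m^2 - 7*m + 10) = (m - 2)*(m + 2)^2*(m - 5)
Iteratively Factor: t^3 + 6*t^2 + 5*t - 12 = (t - 1)*(t^2 + 7*t + 12) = (t - 1)*(t + 3)*(t + 4)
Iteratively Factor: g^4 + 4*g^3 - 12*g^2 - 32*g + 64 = (g - 2)*(g^3 + 6*g^2 - 32) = (g - 2)*(g + 4)*(g^2 + 2*g - 8) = (g - 2)^2*(g + 4)*(g + 4)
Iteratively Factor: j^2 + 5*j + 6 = (j + 2)*(j + 3)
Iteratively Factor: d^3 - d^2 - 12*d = (d + 3)*(d^2 - 4*d) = d*(d + 3)*(d - 4)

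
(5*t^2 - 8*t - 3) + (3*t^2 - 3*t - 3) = 8*t^2 - 11*t - 6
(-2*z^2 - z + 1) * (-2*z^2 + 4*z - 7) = 4*z^4 - 6*z^3 + 8*z^2 + 11*z - 7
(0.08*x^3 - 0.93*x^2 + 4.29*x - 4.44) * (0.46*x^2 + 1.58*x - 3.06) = 0.0368*x^5 - 0.3014*x^4 + 0.2592*x^3 + 7.5816*x^2 - 20.1426*x + 13.5864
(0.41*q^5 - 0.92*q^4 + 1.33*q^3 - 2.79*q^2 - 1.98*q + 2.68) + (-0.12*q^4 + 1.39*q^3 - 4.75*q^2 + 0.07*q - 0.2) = 0.41*q^5 - 1.04*q^4 + 2.72*q^3 - 7.54*q^2 - 1.91*q + 2.48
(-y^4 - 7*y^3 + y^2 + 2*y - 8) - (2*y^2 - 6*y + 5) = -y^4 - 7*y^3 - y^2 + 8*y - 13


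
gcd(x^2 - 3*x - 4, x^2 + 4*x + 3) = x + 1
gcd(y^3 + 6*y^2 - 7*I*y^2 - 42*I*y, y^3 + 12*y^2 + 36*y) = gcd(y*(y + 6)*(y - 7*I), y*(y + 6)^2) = y^2 + 6*y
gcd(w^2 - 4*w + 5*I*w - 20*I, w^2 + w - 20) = w - 4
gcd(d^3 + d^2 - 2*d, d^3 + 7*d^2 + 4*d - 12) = d^2 + d - 2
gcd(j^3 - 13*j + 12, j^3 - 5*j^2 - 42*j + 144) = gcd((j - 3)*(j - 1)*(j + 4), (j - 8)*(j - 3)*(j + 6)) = j - 3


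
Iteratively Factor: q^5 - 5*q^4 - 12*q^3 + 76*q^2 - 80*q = (q)*(q^4 - 5*q^3 - 12*q^2 + 76*q - 80) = q*(q - 2)*(q^3 - 3*q^2 - 18*q + 40) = q*(q - 5)*(q - 2)*(q^2 + 2*q - 8) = q*(q - 5)*(q - 2)*(q + 4)*(q - 2)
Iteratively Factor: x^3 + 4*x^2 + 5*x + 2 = (x + 2)*(x^2 + 2*x + 1) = (x + 1)*(x + 2)*(x + 1)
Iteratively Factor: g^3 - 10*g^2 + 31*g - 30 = (g - 5)*(g^2 - 5*g + 6) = (g - 5)*(g - 2)*(g - 3)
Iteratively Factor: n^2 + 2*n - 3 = (n + 3)*(n - 1)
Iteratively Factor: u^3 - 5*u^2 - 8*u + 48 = (u + 3)*(u^2 - 8*u + 16) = (u - 4)*(u + 3)*(u - 4)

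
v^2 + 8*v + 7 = (v + 1)*(v + 7)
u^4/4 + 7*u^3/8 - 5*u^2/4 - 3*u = u*(u/4 + 1)*(u - 2)*(u + 3/2)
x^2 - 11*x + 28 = (x - 7)*(x - 4)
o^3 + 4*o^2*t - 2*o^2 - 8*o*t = o*(o - 2)*(o + 4*t)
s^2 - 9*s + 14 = (s - 7)*(s - 2)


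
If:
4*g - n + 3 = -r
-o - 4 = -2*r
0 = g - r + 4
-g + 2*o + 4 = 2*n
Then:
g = -2/7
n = 39/7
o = 24/7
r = 26/7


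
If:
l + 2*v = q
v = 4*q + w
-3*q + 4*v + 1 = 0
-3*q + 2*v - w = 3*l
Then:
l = 3/13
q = 7/13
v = 2/13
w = -2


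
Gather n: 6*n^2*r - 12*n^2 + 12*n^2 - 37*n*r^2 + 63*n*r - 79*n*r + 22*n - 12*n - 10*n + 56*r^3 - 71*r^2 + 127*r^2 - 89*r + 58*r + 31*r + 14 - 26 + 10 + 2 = 6*n^2*r + n*(-37*r^2 - 16*r) + 56*r^3 + 56*r^2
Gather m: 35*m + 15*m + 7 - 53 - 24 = 50*m - 70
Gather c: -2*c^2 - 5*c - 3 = -2*c^2 - 5*c - 3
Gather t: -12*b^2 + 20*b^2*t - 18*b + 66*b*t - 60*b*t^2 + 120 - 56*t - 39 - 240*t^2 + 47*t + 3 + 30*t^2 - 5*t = -12*b^2 - 18*b + t^2*(-60*b - 210) + t*(20*b^2 + 66*b - 14) + 84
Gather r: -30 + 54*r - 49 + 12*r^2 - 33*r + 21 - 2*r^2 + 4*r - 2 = 10*r^2 + 25*r - 60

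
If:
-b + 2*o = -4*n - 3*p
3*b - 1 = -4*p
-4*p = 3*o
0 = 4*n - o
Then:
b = -1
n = -1/3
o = -4/3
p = 1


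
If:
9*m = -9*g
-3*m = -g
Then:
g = 0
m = 0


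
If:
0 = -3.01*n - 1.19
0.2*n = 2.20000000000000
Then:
No Solution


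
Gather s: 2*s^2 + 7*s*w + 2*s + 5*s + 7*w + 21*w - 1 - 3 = 2*s^2 + s*(7*w + 7) + 28*w - 4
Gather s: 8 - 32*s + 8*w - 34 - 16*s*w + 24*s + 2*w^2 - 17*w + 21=s*(-16*w - 8) + 2*w^2 - 9*w - 5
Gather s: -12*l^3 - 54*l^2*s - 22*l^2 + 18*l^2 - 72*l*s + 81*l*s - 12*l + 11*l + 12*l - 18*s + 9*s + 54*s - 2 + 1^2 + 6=-12*l^3 - 4*l^2 + 11*l + s*(-54*l^2 + 9*l + 45) + 5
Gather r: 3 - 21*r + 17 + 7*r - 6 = 14 - 14*r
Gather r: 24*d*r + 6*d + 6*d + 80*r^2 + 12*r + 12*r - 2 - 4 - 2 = 12*d + 80*r^2 + r*(24*d + 24) - 8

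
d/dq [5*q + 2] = 5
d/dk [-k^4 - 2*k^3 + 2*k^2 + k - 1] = -4*k^3 - 6*k^2 + 4*k + 1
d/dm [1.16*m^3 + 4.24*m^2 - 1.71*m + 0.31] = 3.48*m^2 + 8.48*m - 1.71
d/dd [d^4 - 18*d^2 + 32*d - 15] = 4*d^3 - 36*d + 32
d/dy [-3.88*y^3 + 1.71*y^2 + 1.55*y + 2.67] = -11.64*y^2 + 3.42*y + 1.55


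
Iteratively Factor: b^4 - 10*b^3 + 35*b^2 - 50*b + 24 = (b - 2)*(b^3 - 8*b^2 + 19*b - 12) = (b - 2)*(b - 1)*(b^2 - 7*b + 12) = (b - 4)*(b - 2)*(b - 1)*(b - 3)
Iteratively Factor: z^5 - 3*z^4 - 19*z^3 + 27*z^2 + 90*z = (z + 2)*(z^4 - 5*z^3 - 9*z^2 + 45*z) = z*(z + 2)*(z^3 - 5*z^2 - 9*z + 45) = z*(z - 5)*(z + 2)*(z^2 - 9) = z*(z - 5)*(z + 2)*(z + 3)*(z - 3)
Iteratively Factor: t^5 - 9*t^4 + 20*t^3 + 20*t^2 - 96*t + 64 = (t - 2)*(t^4 - 7*t^3 + 6*t^2 + 32*t - 32) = (t - 4)*(t - 2)*(t^3 - 3*t^2 - 6*t + 8) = (t - 4)*(t - 2)*(t + 2)*(t^2 - 5*t + 4) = (t - 4)^2*(t - 2)*(t + 2)*(t - 1)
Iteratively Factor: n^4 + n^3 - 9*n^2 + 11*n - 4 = (n - 1)*(n^3 + 2*n^2 - 7*n + 4) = (n - 1)*(n + 4)*(n^2 - 2*n + 1) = (n - 1)^2*(n + 4)*(n - 1)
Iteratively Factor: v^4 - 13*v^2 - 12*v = (v + 3)*(v^3 - 3*v^2 - 4*v) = v*(v + 3)*(v^2 - 3*v - 4) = v*(v - 4)*(v + 3)*(v + 1)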